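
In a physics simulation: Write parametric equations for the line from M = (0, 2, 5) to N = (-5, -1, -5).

Direction vector d = N - M = (-5 + 0, -1 - 2, -5 - 5) = (-5, -3, -10)
Parametric form r = M + t·d:
x = 0 - 5t, y = 2 - 3t, z = 5 - 10t

x = 0 - 5t, y = 2 - 3t, z = 5 - 10t


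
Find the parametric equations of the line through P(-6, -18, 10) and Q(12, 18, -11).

Direction vector d = Q - P = (12 + 6, 18 + 18, -11 - 10) = (18, 36, -21)
Parametric form r = P + t·d:
x = -6 + 18t, y = -18 + 36t, z = 10 - 21t

x = -6 + 18t, y = -18 + 36t, z = 10 - 21t


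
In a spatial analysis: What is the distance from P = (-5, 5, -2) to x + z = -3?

distance = |a·x₀ + b·y₀ + c·z₀ - d| / √(a² + b² + c²)
  = |1·(-5) + 0·5 + 1·(-2) - (-3)| / √(1² + 0² + 1²)
  = |-5 + 0 - 2 + 3| / √(1 + 0 + 1)
  = |-4| / √2
  = 4 / 1.414
  ≈ 2.828

2.828


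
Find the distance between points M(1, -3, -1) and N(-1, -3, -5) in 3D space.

d = √[(x₂-x₁)² + (y₂-y₁)² + (z₂-z₁)²]
  = √[(-2)² + 0² + (-4)²]
  = √[4 + 0 + 16]
  = √20
  ≈ 4.472

4.472


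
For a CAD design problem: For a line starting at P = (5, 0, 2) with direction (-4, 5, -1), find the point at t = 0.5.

P(t) = P + t·d
  = (5 + (-4)·0.5, 0 + 5·0.5, 2 + (-1)·0.5)
  = (5 - 2, 0 + 2.5, 2 - 0.5)
  = (3, 2.5, 1.5)

(3, 2.5, 1.5)


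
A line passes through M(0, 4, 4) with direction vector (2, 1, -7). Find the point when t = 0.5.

P(t) = M + t·d
  = (0 + 2·0.5, 4 + 1·0.5, 4 + (-7)·0.5)
  = (0 + 1, 4 + 0.5, 4 - 3.5)
  = (1, 4.5, 0.5)

(1, 4.5, 0.5)


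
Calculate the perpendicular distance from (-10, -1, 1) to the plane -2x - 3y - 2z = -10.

distance = |a·x₀ + b·y₀ + c·z₀ - d| / √(a² + b² + c²)
  = |(-2)·(-10) + (-3)·(-1) + (-2)·1 - (-10)| / √((-2)² + (-3)² + (-2)²)
  = |20 + 3 - 2 + 10| / √(4 + 9 + 4)
  = |31| / √17
  = 31 / 4.123
  ≈ 7.519

7.519


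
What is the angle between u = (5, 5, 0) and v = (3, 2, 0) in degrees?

u·v = 5·3 + 5·2 + 0·0 = 15 + 10 + 0 = 25
|u| = √(5² + 5² + 0²) = √50 ≈ 7.071
|v| = √(3² + 2² + 0²) = √13 ≈ 3.606
cos θ = (u·v)/(|u||v|) = 25/(7.071·3.606) ≈ 0.9806
θ = arccos(0.9806) ≈ 11.31°

11.31°


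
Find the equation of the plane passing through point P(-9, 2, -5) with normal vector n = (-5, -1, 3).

The plane through P with normal n = (a, b, c) satisfies n·(r - P) = 0,
i.e. ax + by + cz = a·x₀ + b·y₀ + c·z₀.
d = (-5)·(-9) + (-1)·2 + 3·(-5)
  = 45 - 2 - 15
  = 28
Equation: -5x - y + 3z = 28

-5x - y + 3z = 28


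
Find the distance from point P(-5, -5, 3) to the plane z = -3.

distance = |a·x₀ + b·y₀ + c·z₀ - d| / √(a² + b² + c²)
  = |0·(-5) + 0·(-5) + 1·3 - (-3)| / √(0² + 0² + 1²)
  = |0 + 0 + 3 + 3| / √(0 + 0 + 1)
  = |6| / √1
  = 6 / 1
  ≈ 6

6


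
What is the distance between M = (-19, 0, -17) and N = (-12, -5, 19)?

d = √[(x₂-x₁)² + (y₂-y₁)² + (z₂-z₁)²]
  = √[7² + (-5)² + 36²]
  = √[49 + 25 + 1296]
  = √1370
  ≈ 37.01

37.01


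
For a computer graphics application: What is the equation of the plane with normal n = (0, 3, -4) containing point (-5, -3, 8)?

The plane through P with normal n = (a, b, c) satisfies n·(r - P) = 0,
i.e. ax + by + cz = a·x₀ + b·y₀ + c·z₀.
d = 0·(-5) + 3·(-3) + (-4)·8
  = 0 - 9 - 32
  = -41
Equation: 3y - 4z = -41

3y - 4z = -41


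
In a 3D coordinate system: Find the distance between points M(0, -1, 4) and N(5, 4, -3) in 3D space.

d = √[(x₂-x₁)² + (y₂-y₁)² + (z₂-z₁)²]
  = √[5² + 5² + (-7)²]
  = √[25 + 25 + 49]
  = √99
  ≈ 9.95

9.95


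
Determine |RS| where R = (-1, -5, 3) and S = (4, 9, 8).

d = √[(x₂-x₁)² + (y₂-y₁)² + (z₂-z₁)²]
  = √[5² + 14² + 5²]
  = √[25 + 196 + 25]
  = √246
  ≈ 15.68

15.68


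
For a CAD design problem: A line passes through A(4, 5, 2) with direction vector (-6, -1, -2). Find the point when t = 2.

P(t) = A + t·d
  = (4 + (-6)·2, 5 + (-1)·2, 2 + (-2)·2)
  = (4 - 12, 5 - 2, 2 - 4)
  = (-8, 3, -2)

(-8, 3, -2)


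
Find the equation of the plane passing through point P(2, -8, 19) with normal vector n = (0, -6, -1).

The plane through P with normal n = (a, b, c) satisfies n·(r - P) = 0,
i.e. ax + by + cz = a·x₀ + b·y₀ + c·z₀.
d = 0·2 + (-6)·(-8) + (-1)·19
  = 0 + 48 - 19
  = 29
Equation: -6y - z = 29

-6y - z = 29


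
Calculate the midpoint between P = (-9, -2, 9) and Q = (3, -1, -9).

M = ((x₁+x₂)/2, (y₁+y₂)/2, (z₁+z₂)/2)
  = ((-9 + 3)/2, (-2 - 1)/2, (9 - 9)/2)
  = (-6/2, -3/2, 0/2)
  = (-3, -1.5, 0)

(-3, -1.5, 0)


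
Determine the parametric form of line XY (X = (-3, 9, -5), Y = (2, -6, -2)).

Direction vector d = Y - X = (2 + 3, -6 - 9, -2 + 5) = (5, -15, 3)
Parametric form r = X + t·d:
x = -3 + 5t, y = 9 - 15t, z = -5 + 3t

x = -3 + 5t, y = 9 - 15t, z = -5 + 3t


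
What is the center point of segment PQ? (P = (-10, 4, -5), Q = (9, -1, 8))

M = ((x₁+x₂)/2, (y₁+y₂)/2, (z₁+z₂)/2)
  = ((-10 + 9)/2, (4 - 1)/2, (-5 + 8)/2)
  = (-1/2, 3/2, 3/2)
  = (-0.5, 1.5, 1.5)

(-0.5, 1.5, 1.5)


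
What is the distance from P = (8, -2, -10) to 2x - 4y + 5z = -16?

distance = |a·x₀ + b·y₀ + c·z₀ - d| / √(a² + b² + c²)
  = |2·8 + (-4)·(-2) + 5·(-10) - (-16)| / √(2² + (-4)² + 5²)
  = |16 + 8 - 50 + 16| / √(4 + 16 + 25)
  = |-10| / √45
  = 10 / 6.708
  ≈ 1.491

1.491


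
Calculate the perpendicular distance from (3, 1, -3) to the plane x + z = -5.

distance = |a·x₀ + b·y₀ + c·z₀ - d| / √(a² + b² + c²)
  = |1·3 + 0·1 + 1·(-3) - (-5)| / √(1² + 0² + 1²)
  = |3 + 0 - 3 + 5| / √(1 + 0 + 1)
  = |5| / √2
  = 5 / 1.414
  ≈ 3.536

3.536


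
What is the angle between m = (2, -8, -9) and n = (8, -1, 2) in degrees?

m·n = 2·8 + (-8)·(-1) + (-9)·2 = 16 + 8 - 18 = 6
|m| = √(2² + (-8)² + (-9)²) = √149 ≈ 12.21
|n| = √(8² + (-1)² + 2²) = √69 ≈ 8.307
cos θ = (m·n)/(|m||n|) = 6/(12.21·8.307) ≈ 0.05917
θ = arccos(0.05917) ≈ 86.61°

86.61°


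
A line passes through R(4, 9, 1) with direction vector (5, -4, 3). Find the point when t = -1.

P(t) = R + t·d
  = (4 + 5·(-1), 9 + (-4)·(-1), 1 + 3·(-1))
  = (4 - 5, 9 + 4, 1 - 3)
  = (-1, 13, -2)

(-1, 13, -2)


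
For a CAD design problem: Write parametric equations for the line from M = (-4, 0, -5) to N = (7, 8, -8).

Direction vector d = N - M = (7 + 4, 8 + 0, -8 + 5) = (11, 8, -3)
Parametric form r = M + t·d:
x = -4 + 11t, y = 0 + 8t, z = -5 - 3t

x = -4 + 11t, y = 0 + 8t, z = -5 - 3t


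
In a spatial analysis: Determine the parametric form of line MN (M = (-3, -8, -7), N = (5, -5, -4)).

Direction vector d = N - M = (5 + 3, -5 + 8, -4 + 7) = (8, 3, 3)
Parametric form r = M + t·d:
x = -3 + 8t, y = -8 + 3t, z = -7 + 3t

x = -3 + 8t, y = -8 + 3t, z = -7 + 3t


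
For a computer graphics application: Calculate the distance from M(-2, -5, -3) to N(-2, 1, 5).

d = √[(x₂-x₁)² + (y₂-y₁)² + (z₂-z₁)²]
  = √[0² + 6² + 8²]
  = √[0 + 36 + 64]
  = √100
  ≈ 10

10


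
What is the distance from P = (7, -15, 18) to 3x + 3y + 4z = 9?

distance = |a·x₀ + b·y₀ + c·z₀ - d| / √(a² + b² + c²)
  = |3·7 + 3·(-15) + 4·18 - 9| / √(3² + 3² + 4²)
  = |21 - 45 + 72 - 9| / √(9 + 9 + 16)
  = |39| / √34
  = 39 / 5.831
  ≈ 6.688

6.688


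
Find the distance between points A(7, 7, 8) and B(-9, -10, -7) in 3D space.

d = √[(x₂-x₁)² + (y₂-y₁)² + (z₂-z₁)²]
  = √[(-16)² + (-17)² + (-15)²]
  = √[256 + 289 + 225]
  = √770
  ≈ 27.75

27.75


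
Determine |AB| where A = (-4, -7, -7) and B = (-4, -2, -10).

d = √[(x₂-x₁)² + (y₂-y₁)² + (z₂-z₁)²]
  = √[0² + 5² + (-3)²]
  = √[0 + 25 + 9]
  = √34
  ≈ 5.831

5.831


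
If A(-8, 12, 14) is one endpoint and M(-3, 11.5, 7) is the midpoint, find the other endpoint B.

B = 2M - A
  = (2·(-3) - (-8), 2·11.5 - 12, 2·7 - 14)
  = (-6 + 8, 23 - 12, 14 - 14)
  = (2, 11, 0)

(2, 11, 0)


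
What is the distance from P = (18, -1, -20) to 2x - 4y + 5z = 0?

distance = |a·x₀ + b·y₀ + c·z₀ - d| / √(a² + b² + c²)
  = |2·18 + (-4)·(-1) + 5·(-20) - 0| / √(2² + (-4)² + 5²)
  = |36 + 4 - 100 + 0| / √(4 + 16 + 25)
  = |-60| / √45
  = 60 / 6.708
  ≈ 8.944

8.944


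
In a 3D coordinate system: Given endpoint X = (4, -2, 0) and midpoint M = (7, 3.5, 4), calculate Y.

Y = 2M - X
  = (2·7 - 4, 2·3.5 - (-2), 2·4 - 0)
  = (14 - 4, 7 + 2, 8 + 0)
  = (10, 9, 8)

(10, 9, 8)


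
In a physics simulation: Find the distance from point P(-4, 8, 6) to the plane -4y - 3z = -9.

distance = |a·x₀ + b·y₀ + c·z₀ - d| / √(a² + b² + c²)
  = |0·(-4) + (-4)·8 + (-3)·6 - (-9)| / √(0² + (-4)² + (-3)²)
  = |0 - 32 - 18 + 9| / √(0 + 16 + 9)
  = |-41| / √25
  = 41 / 5
  ≈ 8.2

8.2


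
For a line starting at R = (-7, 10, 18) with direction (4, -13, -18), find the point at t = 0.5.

P(t) = R + t·d
  = (-7 + 4·0.5, 10 + (-13)·0.5, 18 + (-18)·0.5)
  = (-7 + 2, 10 - 6.5, 18 - 9)
  = (-5, 3.5, 9)

(-5, 3.5, 9)


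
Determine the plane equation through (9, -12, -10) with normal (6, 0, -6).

The plane through P with normal n = (a, b, c) satisfies n·(r - P) = 0,
i.e. ax + by + cz = a·x₀ + b·y₀ + c·z₀.
d = 6·9 + 0·(-12) + (-6)·(-10)
  = 54 + 0 + 60
  = 114
Equation: 6x - 6z = 114

6x - 6z = 114


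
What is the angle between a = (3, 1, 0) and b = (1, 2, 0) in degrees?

a·b = 3·1 + 1·2 + 0·0 = 3 + 2 + 0 = 5
|a| = √(3² + 1² + 0²) = √10 ≈ 3.162
|b| = √(1² + 2² + 0²) = √5 ≈ 2.236
cos θ = (a·b)/(|a||b|) = 5/(3.162·2.236) ≈ 0.7071
θ = arccos(0.7071) ≈ 45°

45°


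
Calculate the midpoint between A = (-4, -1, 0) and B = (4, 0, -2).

M = ((x₁+x₂)/2, (y₁+y₂)/2, (z₁+z₂)/2)
  = ((-4 + 4)/2, (-1 + 0)/2, (0 - 2)/2)
  = (0/2, -1/2, -2/2)
  = (0, -0.5, -1)

(0, -0.5, -1)


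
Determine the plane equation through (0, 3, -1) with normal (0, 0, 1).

The plane through P with normal n = (a, b, c) satisfies n·(r - P) = 0,
i.e. ax + by + cz = a·x₀ + b·y₀ + c·z₀.
d = 0·0 + 0·3 + 1·(-1)
  = 0 + 0 - 1
  = -1
Equation: z = -1

z = -1


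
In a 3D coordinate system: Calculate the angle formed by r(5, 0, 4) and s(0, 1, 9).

r·s = 5·0 + 0·1 + 4·9 = 0 + 0 + 36 = 36
|r| = √(5² + 0² + 4²) = √41 ≈ 6.403
|s| = √(0² + 1² + 9²) = √82 ≈ 9.055
cos θ = (r·s)/(|r||s|) = 36/(6.403·9.055) ≈ 0.6209
θ = arccos(0.6209) ≈ 51.62°

51.62°


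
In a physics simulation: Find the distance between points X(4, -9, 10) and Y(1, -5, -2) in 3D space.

d = √[(x₂-x₁)² + (y₂-y₁)² + (z₂-z₁)²]
  = √[(-3)² + 4² + (-12)²]
  = √[9 + 16 + 144]
  = √169
  ≈ 13

13


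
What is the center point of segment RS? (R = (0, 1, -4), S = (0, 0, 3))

M = ((x₁+x₂)/2, (y₁+y₂)/2, (z₁+z₂)/2)
  = ((0 + 0)/2, (1 + 0)/2, (-4 + 3)/2)
  = (0/2, 1/2, -1/2)
  = (0, 0.5, -0.5)

(0, 0.5, -0.5)


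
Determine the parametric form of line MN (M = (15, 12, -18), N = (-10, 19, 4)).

Direction vector d = N - M = (-10 - 15, 19 - 12, 4 + 18) = (-25, 7, 22)
Parametric form r = M + t·d:
x = 15 - 25t, y = 12 + 7t, z = -18 + 22t

x = 15 - 25t, y = 12 + 7t, z = -18 + 22t


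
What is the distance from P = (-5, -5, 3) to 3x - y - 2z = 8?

distance = |a·x₀ + b·y₀ + c·z₀ - d| / √(a² + b² + c²)
  = |3·(-5) + (-1)·(-5) + (-2)·3 - 8| / √(3² + (-1)² + (-2)²)
  = |-15 + 5 - 6 - 8| / √(9 + 1 + 4)
  = |-24| / √14
  = 24 / 3.742
  ≈ 6.414

6.414


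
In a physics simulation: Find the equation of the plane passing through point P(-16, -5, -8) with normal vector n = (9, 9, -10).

The plane through P with normal n = (a, b, c) satisfies n·(r - P) = 0,
i.e. ax + by + cz = a·x₀ + b·y₀ + c·z₀.
d = 9·(-16) + 9·(-5) + (-10)·(-8)
  = -144 - 45 + 80
  = -109
Equation: 9x + 9y - 10z = -109

9x + 9y - 10z = -109


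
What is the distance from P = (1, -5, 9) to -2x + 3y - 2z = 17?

distance = |a·x₀ + b·y₀ + c·z₀ - d| / √(a² + b² + c²)
  = |(-2)·1 + 3·(-5) + (-2)·9 - 17| / √((-2)² + 3² + (-2)²)
  = |-2 - 15 - 18 - 17| / √(4 + 9 + 4)
  = |-52| / √17
  = 52 / 4.123
  ≈ 12.61

12.61


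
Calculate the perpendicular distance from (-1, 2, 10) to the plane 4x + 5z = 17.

distance = |a·x₀ + b·y₀ + c·z₀ - d| / √(a² + b² + c²)
  = |4·(-1) + 0·2 + 5·10 - 17| / √(4² + 0² + 5²)
  = |-4 + 0 + 50 - 17| / √(16 + 0 + 25)
  = |29| / √41
  = 29 / 6.403
  ≈ 4.529

4.529


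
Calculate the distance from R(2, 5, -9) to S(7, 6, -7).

d = √[(x₂-x₁)² + (y₂-y₁)² + (z₂-z₁)²]
  = √[5² + 1² + 2²]
  = √[25 + 1 + 4]
  = √30
  ≈ 5.477

5.477


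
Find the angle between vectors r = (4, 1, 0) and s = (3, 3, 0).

r·s = 4·3 + 1·3 + 0·0 = 12 + 3 + 0 = 15
|r| = √(4² + 1² + 0²) = √17 ≈ 4.123
|s| = √(3² + 3² + 0²) = √18 ≈ 4.243
cos θ = (r·s)/(|r||s|) = 15/(4.123·4.243) ≈ 0.8575
θ = arccos(0.8575) ≈ 30.96°

30.96°


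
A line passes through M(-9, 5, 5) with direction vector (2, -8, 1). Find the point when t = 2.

P(t) = M + t·d
  = (-9 + 2·2, 5 + (-8)·2, 5 + 1·2)
  = (-9 + 4, 5 - 16, 5 + 2)
  = (-5, -11, 7)

(-5, -11, 7)


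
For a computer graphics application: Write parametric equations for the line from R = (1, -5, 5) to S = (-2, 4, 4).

Direction vector d = S - R = (-2 - 1, 4 + 5, 4 - 5) = (-3, 9, -1)
Parametric form r = R + t·d:
x = 1 - 3t, y = -5 + 9t, z = 5 - t

x = 1 - 3t, y = -5 + 9t, z = 5 - t


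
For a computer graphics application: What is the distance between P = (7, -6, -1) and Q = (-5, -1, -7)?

d = √[(x₂-x₁)² + (y₂-y₁)² + (z₂-z₁)²]
  = √[(-12)² + 5² + (-6)²]
  = √[144 + 25 + 36]
  = √205
  ≈ 14.32

14.32


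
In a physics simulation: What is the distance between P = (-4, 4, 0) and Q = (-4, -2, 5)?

d = √[(x₂-x₁)² + (y₂-y₁)² + (z₂-z₁)²]
  = √[0² + (-6)² + 5²]
  = √[0 + 36 + 25]
  = √61
  ≈ 7.81

7.81


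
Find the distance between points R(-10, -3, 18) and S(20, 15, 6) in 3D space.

d = √[(x₂-x₁)² + (y₂-y₁)² + (z₂-z₁)²]
  = √[30² + 18² + (-12)²]
  = √[900 + 324 + 144]
  = √1368
  ≈ 36.99

36.99


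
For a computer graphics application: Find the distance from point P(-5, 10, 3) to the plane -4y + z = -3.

distance = |a·x₀ + b·y₀ + c·z₀ - d| / √(a² + b² + c²)
  = |0·(-5) + (-4)·10 + 1·3 - (-3)| / √(0² + (-4)² + 1²)
  = |0 - 40 + 3 + 3| / √(0 + 16 + 1)
  = |-34| / √17
  = 34 / 4.123
  ≈ 8.246

8.246


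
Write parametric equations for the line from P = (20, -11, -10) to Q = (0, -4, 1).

Direction vector d = Q - P = (0 - 20, -4 + 11, 1 + 10) = (-20, 7, 11)
Parametric form r = P + t·d:
x = 20 - 20t, y = -11 + 7t, z = -10 + 11t

x = 20 - 20t, y = -11 + 7t, z = -10 + 11t


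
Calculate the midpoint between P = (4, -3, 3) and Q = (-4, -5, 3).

M = ((x₁+x₂)/2, (y₁+y₂)/2, (z₁+z₂)/2)
  = ((4 - 4)/2, (-3 - 5)/2, (3 + 3)/2)
  = (0/2, -8/2, 6/2)
  = (0, -4, 3)

(0, -4, 3)


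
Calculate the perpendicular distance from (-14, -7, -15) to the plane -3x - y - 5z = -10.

distance = |a·x₀ + b·y₀ + c·z₀ - d| / √(a² + b² + c²)
  = |(-3)·(-14) + (-1)·(-7) + (-5)·(-15) - (-10)| / √((-3)² + (-1)² + (-5)²)
  = |42 + 7 + 75 + 10| / √(9 + 1 + 25)
  = |134| / √35
  = 134 / 5.916
  ≈ 22.65

22.65


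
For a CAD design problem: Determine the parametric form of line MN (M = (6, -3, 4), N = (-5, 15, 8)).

Direction vector d = N - M = (-5 - 6, 15 + 3, 8 - 4) = (-11, 18, 4)
Parametric form r = M + t·d:
x = 6 - 11t, y = -3 + 18t, z = 4 + 4t

x = 6 - 11t, y = -3 + 18t, z = 4 + 4t


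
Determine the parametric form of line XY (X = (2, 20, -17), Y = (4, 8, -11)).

Direction vector d = Y - X = (4 - 2, 8 - 20, -11 + 17) = (2, -12, 6)
Parametric form r = X + t·d:
x = 2 + 2t, y = 20 - 12t, z = -17 + 6t

x = 2 + 2t, y = 20 - 12t, z = -17 + 6t


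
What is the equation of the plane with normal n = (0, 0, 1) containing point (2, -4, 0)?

The plane through P with normal n = (a, b, c) satisfies n·(r - P) = 0,
i.e. ax + by + cz = a·x₀ + b·y₀ + c·z₀.
d = 0·2 + 0·(-4) + 1·0
  = 0 + 0 + 0
  = 0
Equation: z = 0

z = 0


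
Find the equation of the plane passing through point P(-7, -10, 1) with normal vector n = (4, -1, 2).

The plane through P with normal n = (a, b, c) satisfies n·(r - P) = 0,
i.e. ax + by + cz = a·x₀ + b·y₀ + c·z₀.
d = 4·(-7) + (-1)·(-10) + 2·1
  = -28 + 10 + 2
  = -16
Equation: 4x - y + 2z = -16

4x - y + 2z = -16


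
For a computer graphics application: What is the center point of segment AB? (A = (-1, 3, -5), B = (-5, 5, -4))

M = ((x₁+x₂)/2, (y₁+y₂)/2, (z₁+z₂)/2)
  = ((-1 - 5)/2, (3 + 5)/2, (-5 - 4)/2)
  = (-6/2, 8/2, -9/2)
  = (-3, 4, -4.5)

(-3, 4, -4.5)


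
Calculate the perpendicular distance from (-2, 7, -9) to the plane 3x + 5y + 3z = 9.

distance = |a·x₀ + b·y₀ + c·z₀ - d| / √(a² + b² + c²)
  = |3·(-2) + 5·7 + 3·(-9) - 9| / √(3² + 5² + 3²)
  = |-6 + 35 - 27 - 9| / √(9 + 25 + 9)
  = |-7| / √43
  = 7 / 6.557
  ≈ 1.067

1.067


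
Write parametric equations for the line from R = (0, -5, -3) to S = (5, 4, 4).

Direction vector d = S - R = (5 + 0, 4 + 5, 4 + 3) = (5, 9, 7)
Parametric form r = R + t·d:
x = 0 + 5t, y = -5 + 9t, z = -3 + 7t

x = 0 + 5t, y = -5 + 9t, z = -3 + 7t


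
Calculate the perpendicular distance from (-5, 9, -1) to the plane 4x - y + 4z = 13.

distance = |a·x₀ + b·y₀ + c·z₀ - d| / √(a² + b² + c²)
  = |4·(-5) + (-1)·9 + 4·(-1) - 13| / √(4² + (-1)² + 4²)
  = |-20 - 9 - 4 - 13| / √(16 + 1 + 16)
  = |-46| / √33
  = 46 / 5.745
  ≈ 8.008

8.008


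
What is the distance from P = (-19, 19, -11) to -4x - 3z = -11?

distance = |a·x₀ + b·y₀ + c·z₀ - d| / √(a² + b² + c²)
  = |(-4)·(-19) + 0·19 + (-3)·(-11) - (-11)| / √((-4)² + 0² + (-3)²)
  = |76 + 0 + 33 + 11| / √(16 + 0 + 9)
  = |120| / √25
  = 120 / 5
  ≈ 24

24


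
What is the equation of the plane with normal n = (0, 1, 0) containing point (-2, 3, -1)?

The plane through P with normal n = (a, b, c) satisfies n·(r - P) = 0,
i.e. ax + by + cz = a·x₀ + b·y₀ + c·z₀.
d = 0·(-2) + 1·3 + 0·(-1)
  = 0 + 3 + 0
  = 3
Equation: y = 3

y = 3


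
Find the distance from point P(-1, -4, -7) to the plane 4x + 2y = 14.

distance = |a·x₀ + b·y₀ + c·z₀ - d| / √(a² + b² + c²)
  = |4·(-1) + 2·(-4) + 0·(-7) - 14| / √(4² + 2² + 0²)
  = |-4 - 8 + 0 - 14| / √(16 + 4 + 0)
  = |-26| / √20
  = 26 / 4.472
  ≈ 5.814

5.814


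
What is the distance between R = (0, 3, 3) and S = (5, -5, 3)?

d = √[(x₂-x₁)² + (y₂-y₁)² + (z₂-z₁)²]
  = √[5² + (-8)² + 0²]
  = √[25 + 64 + 0]
  = √89
  ≈ 9.434

9.434


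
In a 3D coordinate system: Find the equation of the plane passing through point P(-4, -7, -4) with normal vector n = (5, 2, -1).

The plane through P with normal n = (a, b, c) satisfies n·(r - P) = 0,
i.e. ax + by + cz = a·x₀ + b·y₀ + c·z₀.
d = 5·(-4) + 2·(-7) + (-1)·(-4)
  = -20 - 14 + 4
  = -30
Equation: 5x + 2y - z = -30

5x + 2y - z = -30


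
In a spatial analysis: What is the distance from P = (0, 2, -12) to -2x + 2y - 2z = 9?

distance = |a·x₀ + b·y₀ + c·z₀ - d| / √(a² + b² + c²)
  = |(-2)·0 + 2·2 + (-2)·(-12) - 9| / √((-2)² + 2² + (-2)²)
  = |0 + 4 + 24 - 9| / √(4 + 4 + 4)
  = |19| / √12
  = 19 / 3.464
  ≈ 5.485

5.485


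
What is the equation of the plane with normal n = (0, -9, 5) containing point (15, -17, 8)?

The plane through P with normal n = (a, b, c) satisfies n·(r - P) = 0,
i.e. ax + by + cz = a·x₀ + b·y₀ + c·z₀.
d = 0·15 + (-9)·(-17) + 5·8
  = 0 + 153 + 40
  = 193
Equation: -9y + 5z = 193

-9y + 5z = 193


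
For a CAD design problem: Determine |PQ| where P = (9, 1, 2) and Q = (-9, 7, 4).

d = √[(x₂-x₁)² + (y₂-y₁)² + (z₂-z₁)²]
  = √[(-18)² + 6² + 2²]
  = √[324 + 36 + 4]
  = √364
  ≈ 19.08

19.08


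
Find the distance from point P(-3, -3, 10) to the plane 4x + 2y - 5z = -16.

distance = |a·x₀ + b·y₀ + c·z₀ - d| / √(a² + b² + c²)
  = |4·(-3) + 2·(-3) + (-5)·10 - (-16)| / √(4² + 2² + (-5)²)
  = |-12 - 6 - 50 + 16| / √(16 + 4 + 25)
  = |-52| / √45
  = 52 / 6.708
  ≈ 7.752

7.752


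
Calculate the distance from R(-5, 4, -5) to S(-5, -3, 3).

d = √[(x₂-x₁)² + (y₂-y₁)² + (z₂-z₁)²]
  = √[0² + (-7)² + 8²]
  = √[0 + 49 + 64]
  = √113
  ≈ 10.63

10.63


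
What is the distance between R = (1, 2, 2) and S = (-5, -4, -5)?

d = √[(x₂-x₁)² + (y₂-y₁)² + (z₂-z₁)²]
  = √[(-6)² + (-6)² + (-7)²]
  = √[36 + 36 + 49]
  = √121
  ≈ 11

11


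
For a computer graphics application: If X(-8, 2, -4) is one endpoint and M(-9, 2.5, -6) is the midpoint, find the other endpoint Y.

Y = 2M - X
  = (2·(-9) - (-8), 2·2.5 - 2, 2·(-6) - (-4))
  = (-18 + 8, 5 - 2, -12 + 4)
  = (-10, 3, -8)

(-10, 3, -8)


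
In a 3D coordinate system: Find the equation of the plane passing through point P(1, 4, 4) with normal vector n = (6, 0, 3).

The plane through P with normal n = (a, b, c) satisfies n·(r - P) = 0,
i.e. ax + by + cz = a·x₀ + b·y₀ + c·z₀.
d = 6·1 + 0·4 + 3·4
  = 6 + 0 + 12
  = 18
Equation: 6x + 3z = 18

6x + 3z = 18


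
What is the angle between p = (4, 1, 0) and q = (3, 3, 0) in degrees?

p·q = 4·3 + 1·3 + 0·0 = 12 + 3 + 0 = 15
|p| = √(4² + 1² + 0²) = √17 ≈ 4.123
|q| = √(3² + 3² + 0²) = √18 ≈ 4.243
cos θ = (p·q)/(|p||q|) = 15/(4.123·4.243) ≈ 0.8575
θ = arccos(0.8575) ≈ 30.96°

30.96°


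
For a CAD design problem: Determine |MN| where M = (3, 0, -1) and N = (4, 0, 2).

d = √[(x₂-x₁)² + (y₂-y₁)² + (z₂-z₁)²]
  = √[1² + 0² + 3²]
  = √[1 + 0 + 9]
  = √10
  ≈ 3.162

3.162


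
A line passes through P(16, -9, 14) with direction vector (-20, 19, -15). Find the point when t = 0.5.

P(t) = P + t·d
  = (16 + (-20)·0.5, -9 + 19·0.5, 14 + (-15)·0.5)
  = (16 - 10, -9 + 9.5, 14 - 7.5)
  = (6, 0.5, 6.5)

(6, 0.5, 6.5)


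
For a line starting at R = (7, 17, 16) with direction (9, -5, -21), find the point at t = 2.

P(t) = R + t·d
  = (7 + 9·2, 17 + (-5)·2, 16 + (-21)·2)
  = (7 + 18, 17 - 10, 16 - 42)
  = (25, 7, -26)

(25, 7, -26)


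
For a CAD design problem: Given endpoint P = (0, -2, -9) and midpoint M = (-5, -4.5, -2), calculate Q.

Q = 2M - P
  = (2·(-5) - 0, 2·(-4.5) - (-2), 2·(-2) - (-9))
  = (-10 + 0, -9 + 2, -4 + 9)
  = (-10, -7, 5)

(-10, -7, 5)


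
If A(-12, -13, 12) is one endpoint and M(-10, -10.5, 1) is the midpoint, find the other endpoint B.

B = 2M - A
  = (2·(-10) - (-12), 2·(-10.5) - (-13), 2·1 - 12)
  = (-20 + 12, -21 + 13, 2 - 12)
  = (-8, -8, -10)

(-8, -8, -10)


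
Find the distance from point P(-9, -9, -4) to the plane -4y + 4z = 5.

distance = |a·x₀ + b·y₀ + c·z₀ - d| / √(a² + b² + c²)
  = |0·(-9) + (-4)·(-9) + 4·(-4) - 5| / √(0² + (-4)² + 4²)
  = |0 + 36 - 16 - 5| / √(0 + 16 + 16)
  = |15| / √32
  = 15 / 5.657
  ≈ 2.652

2.652


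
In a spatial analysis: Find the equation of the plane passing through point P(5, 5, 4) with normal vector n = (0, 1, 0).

The plane through P with normal n = (a, b, c) satisfies n·(r - P) = 0,
i.e. ax + by + cz = a·x₀ + b·y₀ + c·z₀.
d = 0·5 + 1·5 + 0·4
  = 0 + 5 + 0
  = 5
Equation: y = 5

y = 5


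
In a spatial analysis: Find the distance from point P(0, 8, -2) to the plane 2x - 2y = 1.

distance = |a·x₀ + b·y₀ + c·z₀ - d| / √(a² + b² + c²)
  = |2·0 + (-2)·8 + 0·(-2) - 1| / √(2² + (-2)² + 0²)
  = |0 - 16 + 0 - 1| / √(4 + 4 + 0)
  = |-17| / √8
  = 17 / 2.828
  ≈ 6.01

6.01


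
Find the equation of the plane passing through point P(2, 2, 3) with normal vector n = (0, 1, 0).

The plane through P with normal n = (a, b, c) satisfies n·(r - P) = 0,
i.e. ax + by + cz = a·x₀ + b·y₀ + c·z₀.
d = 0·2 + 1·2 + 0·3
  = 0 + 2 + 0
  = 2
Equation: y = 2

y = 2


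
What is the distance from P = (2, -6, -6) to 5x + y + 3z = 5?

distance = |a·x₀ + b·y₀ + c·z₀ - d| / √(a² + b² + c²)
  = |5·2 + 1·(-6) + 3·(-6) - 5| / √(5² + 1² + 3²)
  = |10 - 6 - 18 - 5| / √(25 + 1 + 9)
  = |-19| / √35
  = 19 / 5.916
  ≈ 3.212

3.212


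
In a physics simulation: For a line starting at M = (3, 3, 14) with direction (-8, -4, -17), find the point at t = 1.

P(t) = M + t·d
  = (3 + (-8)·1, 3 + (-4)·1, 14 + (-17)·1)
  = (3 - 8, 3 - 4, 14 - 17)
  = (-5, -1, -3)

(-5, -1, -3)


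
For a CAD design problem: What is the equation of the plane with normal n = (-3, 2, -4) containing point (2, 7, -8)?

The plane through P with normal n = (a, b, c) satisfies n·(r - P) = 0,
i.e. ax + by + cz = a·x₀ + b·y₀ + c·z₀.
d = (-3)·2 + 2·7 + (-4)·(-8)
  = -6 + 14 + 32
  = 40
Equation: -3x + 2y - 4z = 40

-3x + 2y - 4z = 40


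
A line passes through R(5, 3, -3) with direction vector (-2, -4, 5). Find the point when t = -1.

P(t) = R + t·d
  = (5 + (-2)·(-1), 3 + (-4)·(-1), -3 + 5·(-1))
  = (5 + 2, 3 + 4, -3 - 5)
  = (7, 7, -8)

(7, 7, -8)


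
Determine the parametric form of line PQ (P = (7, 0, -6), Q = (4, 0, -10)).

Direction vector d = Q - P = (4 - 7, 0 + 0, -10 + 6) = (-3, 0, -4)
Parametric form r = P + t·d:
x = 7 - 3t, y = 0, z = -6 - 4t

x = 7 - 3t, y = 0, z = -6 - 4t


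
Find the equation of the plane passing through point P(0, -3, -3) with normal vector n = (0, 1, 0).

The plane through P with normal n = (a, b, c) satisfies n·(r - P) = 0,
i.e. ax + by + cz = a·x₀ + b·y₀ + c·z₀.
d = 0·0 + 1·(-3) + 0·(-3)
  = 0 - 3 + 0
  = -3
Equation: y = -3

y = -3


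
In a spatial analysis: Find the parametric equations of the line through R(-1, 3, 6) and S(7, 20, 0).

Direction vector d = S - R = (7 + 1, 20 - 3, 0 - 6) = (8, 17, -6)
Parametric form r = R + t·d:
x = -1 + 8t, y = 3 + 17t, z = 6 - 6t

x = -1 + 8t, y = 3 + 17t, z = 6 - 6t


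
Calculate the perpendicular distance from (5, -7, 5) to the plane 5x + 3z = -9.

distance = |a·x₀ + b·y₀ + c·z₀ - d| / √(a² + b² + c²)
  = |5·5 + 0·(-7) + 3·5 - (-9)| / √(5² + 0² + 3²)
  = |25 + 0 + 15 + 9| / √(25 + 0 + 9)
  = |49| / √34
  = 49 / 5.831
  ≈ 8.403

8.403


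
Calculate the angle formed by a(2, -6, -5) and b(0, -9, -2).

a·b = 2·0 + (-6)·(-9) + (-5)·(-2) = 0 + 54 + 10 = 64
|a| = √(2² + (-6)² + (-5)²) = √65 ≈ 8.062
|b| = √(0² + (-9)² + (-2)²) = √85 ≈ 9.22
cos θ = (a·b)/(|a||b|) = 64/(8.062·9.22) ≈ 0.861
θ = arccos(0.861) ≈ 30.57°

30.57°


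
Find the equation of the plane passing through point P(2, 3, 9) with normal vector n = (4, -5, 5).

The plane through P with normal n = (a, b, c) satisfies n·(r - P) = 0,
i.e. ax + by + cz = a·x₀ + b·y₀ + c·z₀.
d = 4·2 + (-5)·3 + 5·9
  = 8 - 15 + 45
  = 38
Equation: 4x - 5y + 5z = 38

4x - 5y + 5z = 38


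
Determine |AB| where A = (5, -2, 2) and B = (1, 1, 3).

d = √[(x₂-x₁)² + (y₂-y₁)² + (z₂-z₁)²]
  = √[(-4)² + 3² + 1²]
  = √[16 + 9 + 1]
  = √26
  ≈ 5.099

5.099


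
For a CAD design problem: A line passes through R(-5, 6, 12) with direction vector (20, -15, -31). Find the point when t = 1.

P(t) = R + t·d
  = (-5 + 20·1, 6 + (-15)·1, 12 + (-31)·1)
  = (-5 + 20, 6 - 15, 12 - 31)
  = (15, -9, -19)

(15, -9, -19)


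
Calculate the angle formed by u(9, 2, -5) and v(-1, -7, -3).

u·v = 9·(-1) + 2·(-7) + (-5)·(-3) = -9 - 14 + 15 = -8
|u| = √(9² + 2² + (-5)²) = √110 ≈ 10.49
|v| = √((-1)² + (-7)² + (-3)²) = √59 ≈ 7.681
cos θ = (u·v)/(|u||v|) = -8/(10.49·7.681) ≈ -0.0993
θ = arccos(-0.0993) ≈ 95.7°

95.7°


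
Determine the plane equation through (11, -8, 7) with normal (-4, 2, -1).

The plane through P with normal n = (a, b, c) satisfies n·(r - P) = 0,
i.e. ax + by + cz = a·x₀ + b·y₀ + c·z₀.
d = (-4)·11 + 2·(-8) + (-1)·7
  = -44 - 16 - 7
  = -67
Equation: -4x + 2y - z = -67

-4x + 2y - z = -67


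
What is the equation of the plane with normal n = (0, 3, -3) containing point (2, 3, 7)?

The plane through P with normal n = (a, b, c) satisfies n·(r - P) = 0,
i.e. ax + by + cz = a·x₀ + b·y₀ + c·z₀.
d = 0·2 + 3·3 + (-3)·7
  = 0 + 9 - 21
  = -12
Equation: 3y - 3z = -12

3y - 3z = -12


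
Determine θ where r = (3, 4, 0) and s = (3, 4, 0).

r·s = 3·3 + 4·4 + 0·0 = 9 + 16 + 0 = 25
|r| = √(3² + 4² + 0²) = √25 ≈ 5
|s| = √(3² + 4² + 0²) = √25 ≈ 5
cos θ = (r·s)/(|r||s|) = 25/(5·5) ≈ 1
θ = arccos(1) ≈ 0°

0°


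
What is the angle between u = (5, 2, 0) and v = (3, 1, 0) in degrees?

u·v = 5·3 + 2·1 + 0·0 = 15 + 2 + 0 = 17
|u| = √(5² + 2² + 0²) = √29 ≈ 5.385
|v| = √(3² + 1² + 0²) = √10 ≈ 3.162
cos θ = (u·v)/(|u||v|) = 17/(5.385·3.162) ≈ 0.9983
θ = arccos(0.9983) ≈ 3.366°

3.366°


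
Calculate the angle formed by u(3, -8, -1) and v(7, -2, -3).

u·v = 3·7 + (-8)·(-2) + (-1)·(-3) = 21 + 16 + 3 = 40
|u| = √(3² + (-8)² + (-1)²) = √74 ≈ 8.602
|v| = √(7² + (-2)² + (-3)²) = √62 ≈ 7.874
cos θ = (u·v)/(|u||v|) = 40/(8.602·7.874) ≈ 0.5905
θ = arccos(0.5905) ≈ 53.8°

53.8°


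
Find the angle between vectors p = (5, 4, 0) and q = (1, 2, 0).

p·q = 5·1 + 4·2 + 0·0 = 5 + 8 + 0 = 13
|p| = √(5² + 4² + 0²) = √41 ≈ 6.403
|q| = √(1² + 2² + 0²) = √5 ≈ 2.236
cos θ = (p·q)/(|p||q|) = 13/(6.403·2.236) ≈ 0.908
θ = arccos(0.908) ≈ 24.78°

24.78°


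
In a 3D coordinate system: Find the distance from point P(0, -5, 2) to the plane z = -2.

distance = |a·x₀ + b·y₀ + c·z₀ - d| / √(a² + b² + c²)
  = |0·0 + 0·(-5) + 1·2 - (-2)| / √(0² + 0² + 1²)
  = |0 + 0 + 2 + 2| / √(0 + 0 + 1)
  = |4| / √1
  = 4 / 1
  ≈ 4

4


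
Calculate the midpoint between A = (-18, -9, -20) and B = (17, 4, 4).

M = ((x₁+x₂)/2, (y₁+y₂)/2, (z₁+z₂)/2)
  = ((-18 + 17)/2, (-9 + 4)/2, (-20 + 4)/2)
  = (-1/2, -5/2, -16/2)
  = (-0.5, -2.5, -8)

(-0.5, -2.5, -8)


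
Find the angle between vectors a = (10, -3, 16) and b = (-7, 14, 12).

a·b = 10·(-7) + (-3)·14 + 16·12 = -70 - 42 + 192 = 80
|a| = √(10² + (-3)² + 16²) = √365 ≈ 19.1
|b| = √((-7)² + 14² + 12²) = √389 ≈ 19.72
cos θ = (a·b)/(|a||b|) = 80/(19.1·19.72) ≈ 0.2123
θ = arccos(0.2123) ≈ 77.74°

77.74°


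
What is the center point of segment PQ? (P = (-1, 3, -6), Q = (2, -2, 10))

M = ((x₁+x₂)/2, (y₁+y₂)/2, (z₁+z₂)/2)
  = ((-1 + 2)/2, (3 - 2)/2, (-6 + 10)/2)
  = (1/2, 1/2, 4/2)
  = (0.5, 0.5, 2)

(0.5, 0.5, 2)


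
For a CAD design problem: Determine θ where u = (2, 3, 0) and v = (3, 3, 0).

u·v = 2·3 + 3·3 + 0·0 = 6 + 9 + 0 = 15
|u| = √(2² + 3² + 0²) = √13 ≈ 3.606
|v| = √(3² + 3² + 0²) = √18 ≈ 4.243
cos θ = (u·v)/(|u||v|) = 15/(3.606·4.243) ≈ 0.9806
θ = arccos(0.9806) ≈ 11.31°

11.31°


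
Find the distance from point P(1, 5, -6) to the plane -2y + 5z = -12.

distance = |a·x₀ + b·y₀ + c·z₀ - d| / √(a² + b² + c²)
  = |0·1 + (-2)·5 + 5·(-6) - (-12)| / √(0² + (-2)² + 5²)
  = |0 - 10 - 30 + 12| / √(0 + 4 + 25)
  = |-28| / √29
  = 28 / 5.385
  ≈ 5.199

5.199


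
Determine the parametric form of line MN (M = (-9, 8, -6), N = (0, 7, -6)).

Direction vector d = N - M = (0 + 9, 7 - 8, -6 + 6) = (9, -1, 0)
Parametric form r = M + t·d:
x = -9 + 9t, y = 8 - t, z = -6

x = -9 + 9t, y = 8 - t, z = -6


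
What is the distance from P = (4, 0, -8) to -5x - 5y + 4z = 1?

distance = |a·x₀ + b·y₀ + c·z₀ - d| / √(a² + b² + c²)
  = |(-5)·4 + (-5)·0 + 4·(-8) - 1| / √((-5)² + (-5)² + 4²)
  = |-20 + 0 - 32 - 1| / √(25 + 25 + 16)
  = |-53| / √66
  = 53 / 8.124
  ≈ 6.524

6.524


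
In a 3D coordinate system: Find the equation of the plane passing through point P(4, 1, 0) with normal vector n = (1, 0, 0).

The plane through P with normal n = (a, b, c) satisfies n·(r - P) = 0,
i.e. ax + by + cz = a·x₀ + b·y₀ + c·z₀.
d = 1·4 + 0·1 + 0·0
  = 4 + 0 + 0
  = 4
Equation: x = 4

x = 4


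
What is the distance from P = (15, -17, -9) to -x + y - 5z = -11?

distance = |a·x₀ + b·y₀ + c·z₀ - d| / √(a² + b² + c²)
  = |(-1)·15 + 1·(-17) + (-5)·(-9) - (-11)| / √((-1)² + 1² + (-5)²)
  = |-15 - 17 + 45 + 11| / √(1 + 1 + 25)
  = |24| / √27
  = 24 / 5.196
  ≈ 4.619

4.619


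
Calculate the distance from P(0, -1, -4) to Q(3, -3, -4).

d = √[(x₂-x₁)² + (y₂-y₁)² + (z₂-z₁)²]
  = √[3² + (-2)² + 0²]
  = √[9 + 4 + 0]
  = √13
  ≈ 3.606

3.606


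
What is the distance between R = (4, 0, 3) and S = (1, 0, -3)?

d = √[(x₂-x₁)² + (y₂-y₁)² + (z₂-z₁)²]
  = √[(-3)² + 0² + (-6)²]
  = √[9 + 0 + 36]
  = √45
  ≈ 6.708

6.708


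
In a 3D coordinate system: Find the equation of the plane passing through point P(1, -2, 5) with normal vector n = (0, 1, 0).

The plane through P with normal n = (a, b, c) satisfies n·(r - P) = 0,
i.e. ax + by + cz = a·x₀ + b·y₀ + c·z₀.
d = 0·1 + 1·(-2) + 0·5
  = 0 - 2 + 0
  = -2
Equation: y = -2

y = -2


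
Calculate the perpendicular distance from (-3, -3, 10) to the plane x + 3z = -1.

distance = |a·x₀ + b·y₀ + c·z₀ - d| / √(a² + b² + c²)
  = |1·(-3) + 0·(-3) + 3·10 - (-1)| / √(1² + 0² + 3²)
  = |-3 + 0 + 30 + 1| / √(1 + 0 + 9)
  = |28| / √10
  = 28 / 3.162
  ≈ 8.854

8.854


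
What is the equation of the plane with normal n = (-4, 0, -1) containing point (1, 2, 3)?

The plane through P with normal n = (a, b, c) satisfies n·(r - P) = 0,
i.e. ax + by + cz = a·x₀ + b·y₀ + c·z₀.
d = (-4)·1 + 0·2 + (-1)·3
  = -4 + 0 - 3
  = -7
Equation: -4x - z = -7

-4x - z = -7


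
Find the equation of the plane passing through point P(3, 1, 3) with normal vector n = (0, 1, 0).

The plane through P with normal n = (a, b, c) satisfies n·(r - P) = 0,
i.e. ax + by + cz = a·x₀ + b·y₀ + c·z₀.
d = 0·3 + 1·1 + 0·3
  = 0 + 1 + 0
  = 1
Equation: y = 1

y = 1


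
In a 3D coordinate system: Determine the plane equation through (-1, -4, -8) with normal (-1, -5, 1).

The plane through P with normal n = (a, b, c) satisfies n·(r - P) = 0,
i.e. ax + by + cz = a·x₀ + b·y₀ + c·z₀.
d = (-1)·(-1) + (-5)·(-4) + 1·(-8)
  = 1 + 20 - 8
  = 13
Equation: -x - 5y + z = 13

-x - 5y + z = 13


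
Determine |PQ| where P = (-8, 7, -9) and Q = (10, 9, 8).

d = √[(x₂-x₁)² + (y₂-y₁)² + (z₂-z₁)²]
  = √[18² + 2² + 17²]
  = √[324 + 4 + 289]
  = √617
  ≈ 24.84

24.84


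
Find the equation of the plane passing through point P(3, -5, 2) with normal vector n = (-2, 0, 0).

The plane through P with normal n = (a, b, c) satisfies n·(r - P) = 0,
i.e. ax + by + cz = a·x₀ + b·y₀ + c·z₀.
d = (-2)·3 + 0·(-5) + 0·2
  = -6 + 0 + 0
  = -6
Equation: -2x = -6

-2x = -6


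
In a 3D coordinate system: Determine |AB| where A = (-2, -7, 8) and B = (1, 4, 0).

d = √[(x₂-x₁)² + (y₂-y₁)² + (z₂-z₁)²]
  = √[3² + 11² + (-8)²]
  = √[9 + 121 + 64]
  = √194
  ≈ 13.93

13.93


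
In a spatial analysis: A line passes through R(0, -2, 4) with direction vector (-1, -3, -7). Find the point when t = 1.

P(t) = R + t·d
  = (0 + (-1)·1, -2 + (-3)·1, 4 + (-7)·1)
  = (0 - 1, -2 - 3, 4 - 7)
  = (-1, -5, -3)

(-1, -5, -3)


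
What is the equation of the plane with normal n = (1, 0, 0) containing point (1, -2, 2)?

The plane through P with normal n = (a, b, c) satisfies n·(r - P) = 0,
i.e. ax + by + cz = a·x₀ + b·y₀ + c·z₀.
d = 1·1 + 0·(-2) + 0·2
  = 1 + 0 + 0
  = 1
Equation: x = 1

x = 1


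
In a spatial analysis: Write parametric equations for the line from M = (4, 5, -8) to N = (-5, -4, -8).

Direction vector d = N - M = (-5 - 4, -4 - 5, -8 + 8) = (-9, -9, 0)
Parametric form r = M + t·d:
x = 4 - 9t, y = 5 - 9t, z = -8

x = 4 - 9t, y = 5 - 9t, z = -8


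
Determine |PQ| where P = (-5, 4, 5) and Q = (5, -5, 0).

d = √[(x₂-x₁)² + (y₂-y₁)² + (z₂-z₁)²]
  = √[10² + (-9)² + (-5)²]
  = √[100 + 81 + 25]
  = √206
  ≈ 14.35

14.35


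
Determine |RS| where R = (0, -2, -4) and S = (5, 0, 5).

d = √[(x₂-x₁)² + (y₂-y₁)² + (z₂-z₁)²]
  = √[5² + 2² + 9²]
  = √[25 + 4 + 81]
  = √110
  ≈ 10.49

10.49


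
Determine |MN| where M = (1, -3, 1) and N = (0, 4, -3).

d = √[(x₂-x₁)² + (y₂-y₁)² + (z₂-z₁)²]
  = √[(-1)² + 7² + (-4)²]
  = √[1 + 49 + 16]
  = √66
  ≈ 8.124

8.124


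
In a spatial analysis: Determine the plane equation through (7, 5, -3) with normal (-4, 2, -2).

The plane through P with normal n = (a, b, c) satisfies n·(r - P) = 0,
i.e. ax + by + cz = a·x₀ + b·y₀ + c·z₀.
d = (-4)·7 + 2·5 + (-2)·(-3)
  = -28 + 10 + 6
  = -12
Equation: -4x + 2y - 2z = -12

-4x + 2y - 2z = -12


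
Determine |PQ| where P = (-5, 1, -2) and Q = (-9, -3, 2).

d = √[(x₂-x₁)² + (y₂-y₁)² + (z₂-z₁)²]
  = √[(-4)² + (-4)² + 4²]
  = √[16 + 16 + 16]
  = √48
  ≈ 6.928

6.928


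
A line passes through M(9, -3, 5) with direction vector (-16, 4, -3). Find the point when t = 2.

P(t) = M + t·d
  = (9 + (-16)·2, -3 + 4·2, 5 + (-3)·2)
  = (9 - 32, -3 + 8, 5 - 6)
  = (-23, 5, -1)

(-23, 5, -1)


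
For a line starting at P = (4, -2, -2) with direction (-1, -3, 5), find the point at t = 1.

P(t) = P + t·d
  = (4 + (-1)·1, -2 + (-3)·1, -2 + 5·1)
  = (4 - 1, -2 - 3, -2 + 5)
  = (3, -5, 3)

(3, -5, 3)


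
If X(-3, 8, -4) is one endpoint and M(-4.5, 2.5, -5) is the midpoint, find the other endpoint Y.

Y = 2M - X
  = (2·(-4.5) - (-3), 2·2.5 - 8, 2·(-5) - (-4))
  = (-9 + 3, 5 - 8, -10 + 4)
  = (-6, -3, -6)

(-6, -3, -6)


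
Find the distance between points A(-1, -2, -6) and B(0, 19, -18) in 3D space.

d = √[(x₂-x₁)² + (y₂-y₁)² + (z₂-z₁)²]
  = √[1² + 21² + (-12)²]
  = √[1 + 441 + 144]
  = √586
  ≈ 24.21

24.21


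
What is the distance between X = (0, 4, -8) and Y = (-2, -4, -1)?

d = √[(x₂-x₁)² + (y₂-y₁)² + (z₂-z₁)²]
  = √[(-2)² + (-8)² + 7²]
  = √[4 + 64 + 49]
  = √117
  ≈ 10.82

10.82


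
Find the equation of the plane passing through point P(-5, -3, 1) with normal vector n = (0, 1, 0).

The plane through P with normal n = (a, b, c) satisfies n·(r - P) = 0,
i.e. ax + by + cz = a·x₀ + b·y₀ + c·z₀.
d = 0·(-5) + 1·(-3) + 0·1
  = 0 - 3 + 0
  = -3
Equation: y = -3

y = -3


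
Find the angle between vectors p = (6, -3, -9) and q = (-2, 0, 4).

p·q = 6·(-2) + (-3)·0 + (-9)·4 = -12 + 0 - 36 = -48
|p| = √(6² + (-3)² + (-9)²) = √126 ≈ 11.22
|q| = √((-2)² + 0² + 4²) = √20 ≈ 4.472
cos θ = (p·q)/(|p||q|) = -48/(11.22·4.472) ≈ -0.9562
θ = arccos(-0.9562) ≈ 163°

163°


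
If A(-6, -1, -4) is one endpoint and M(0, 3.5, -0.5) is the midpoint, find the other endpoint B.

B = 2M - A
  = (2·0 - (-6), 2·3.5 - (-1), 2·(-0.5) - (-4))
  = (0 + 6, 7 + 1, -1 + 4)
  = (6, 8, 3)

(6, 8, 3)


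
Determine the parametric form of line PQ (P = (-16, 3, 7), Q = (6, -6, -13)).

Direction vector d = Q - P = (6 + 16, -6 - 3, -13 - 7) = (22, -9, -20)
Parametric form r = P + t·d:
x = -16 + 22t, y = 3 - 9t, z = 7 - 20t

x = -16 + 22t, y = 3 - 9t, z = 7 - 20t


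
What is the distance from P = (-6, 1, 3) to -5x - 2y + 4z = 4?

distance = |a·x₀ + b·y₀ + c·z₀ - d| / √(a² + b² + c²)
  = |(-5)·(-6) + (-2)·1 + 4·3 - 4| / √((-5)² + (-2)² + 4²)
  = |30 - 2 + 12 - 4| / √(25 + 4 + 16)
  = |36| / √45
  = 36 / 6.708
  ≈ 5.367

5.367
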